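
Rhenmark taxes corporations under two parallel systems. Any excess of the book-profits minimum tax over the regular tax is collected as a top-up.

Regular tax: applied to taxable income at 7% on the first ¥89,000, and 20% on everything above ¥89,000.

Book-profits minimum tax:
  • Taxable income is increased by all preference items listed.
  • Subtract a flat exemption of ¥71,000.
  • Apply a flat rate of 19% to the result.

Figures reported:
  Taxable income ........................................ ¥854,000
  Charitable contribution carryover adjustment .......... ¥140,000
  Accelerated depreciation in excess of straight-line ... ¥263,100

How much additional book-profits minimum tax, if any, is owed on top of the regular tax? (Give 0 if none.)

¥66,129

Regular tax:
  ¥89,000 × 7% = ¥6,230
  ¥765,000 × 20% = ¥153,000
  → ¥159,230

Book-profits minimum tax:
  Adjusted income: ¥854,000 + ¥140,000 + ¥263,100 = ¥1,257,100
  Less exemption ¥71,000 → base ¥1,186,100
  ¥1,186,100 × 19% = ¥225,359

Excess of book-profits minimum tax over regular tax: ¥225,359 − ¥159,230 = ¥66,129.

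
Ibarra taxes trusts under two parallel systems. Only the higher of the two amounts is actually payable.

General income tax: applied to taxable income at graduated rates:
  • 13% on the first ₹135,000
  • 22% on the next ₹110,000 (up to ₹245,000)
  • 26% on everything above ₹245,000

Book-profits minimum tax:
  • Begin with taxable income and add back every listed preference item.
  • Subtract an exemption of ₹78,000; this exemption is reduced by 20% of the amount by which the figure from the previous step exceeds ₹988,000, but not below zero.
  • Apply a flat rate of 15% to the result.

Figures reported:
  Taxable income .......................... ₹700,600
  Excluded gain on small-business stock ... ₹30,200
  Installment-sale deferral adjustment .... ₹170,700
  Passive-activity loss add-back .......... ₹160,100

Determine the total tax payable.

Book-profits minimum tax:
  Adjusted income: ₹700,600 + ₹30,200 + ₹170,700 + ₹160,100 = ₹1,061,600
  Exemption: ₹78,000 − 20% × (₹1,061,600 − ₹988,000) = ₹78,000 − ₹14,720 = ₹63,280
  Base: ₹1,061,600 − ₹63,280 = ₹998,320
  ₹998,320 × 15% = ₹149,748

General income tax:
  ₹135,000 × 13% = ₹17,550
  ₹110,000 × 22% = ₹24,200
  ₹455,600 × 26% = ₹118,456
  → ₹160,206

₹160,206 > ₹149,748, so the general income tax governs.

₹160,206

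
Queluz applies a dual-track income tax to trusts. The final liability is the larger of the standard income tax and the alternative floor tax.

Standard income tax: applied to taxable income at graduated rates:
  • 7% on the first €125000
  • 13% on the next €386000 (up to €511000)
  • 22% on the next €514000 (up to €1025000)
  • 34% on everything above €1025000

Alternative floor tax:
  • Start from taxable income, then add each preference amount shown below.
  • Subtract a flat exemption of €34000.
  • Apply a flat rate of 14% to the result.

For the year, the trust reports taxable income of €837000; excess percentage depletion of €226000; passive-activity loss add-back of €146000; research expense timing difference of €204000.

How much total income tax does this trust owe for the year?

€193060

Alternative floor tax:
  Adjusted income: €837000 + €226000 + €146000 + €204000 = €1413000
  Less exemption €34000 → base €1379000
  €1379000 × 14% = €193060

Standard income tax:
  €125000 × 7% = €8750
  €386000 × 13% = €50180
  €326000 × 22% = €71720
  → €130650

€193060 > €130650, so the alternative floor tax is the binding amount.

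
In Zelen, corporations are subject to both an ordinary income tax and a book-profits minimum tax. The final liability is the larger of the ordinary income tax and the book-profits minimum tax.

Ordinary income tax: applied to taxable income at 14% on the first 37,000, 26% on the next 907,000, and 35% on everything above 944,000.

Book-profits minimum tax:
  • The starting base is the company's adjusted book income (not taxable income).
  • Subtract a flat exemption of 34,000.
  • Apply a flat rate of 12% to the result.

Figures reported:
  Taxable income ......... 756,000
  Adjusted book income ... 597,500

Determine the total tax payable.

Ordinary income tax:
  37,000 × 14% = 5,180
  719,000 × 26% = 186,940
  → 192,120

Book-profits minimum tax:
  Base (adjusted book income): 597,500
  Less exemption 34,000 → base 563,500
  563,500 × 12% = 67,620

192,120 > 67,620, so the ordinary income tax governs.

192,120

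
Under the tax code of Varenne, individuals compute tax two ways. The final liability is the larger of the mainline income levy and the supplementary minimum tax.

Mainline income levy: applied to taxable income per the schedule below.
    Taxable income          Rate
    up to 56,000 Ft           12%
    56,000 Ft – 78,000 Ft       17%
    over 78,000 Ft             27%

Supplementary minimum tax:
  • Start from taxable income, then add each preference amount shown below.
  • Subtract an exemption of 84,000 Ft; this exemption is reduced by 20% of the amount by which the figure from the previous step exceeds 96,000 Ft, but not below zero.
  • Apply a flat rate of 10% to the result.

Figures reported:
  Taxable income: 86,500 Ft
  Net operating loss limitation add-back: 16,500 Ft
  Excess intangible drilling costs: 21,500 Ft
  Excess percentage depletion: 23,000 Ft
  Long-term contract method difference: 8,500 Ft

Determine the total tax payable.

Supplementary minimum tax:
  Adjusted income: 86,500 Ft + 16,500 Ft + 21,500 Ft + 23,000 Ft + 8,500 Ft = 156,000 Ft
  Exemption: 84,000 Ft − 20% × (156,000 Ft − 96,000 Ft) = 84,000 Ft − 12,000 Ft = 72,000 Ft
  Base: 156,000 Ft − 72,000 Ft = 84,000 Ft
  84,000 Ft × 10% = 8,400 Ft

Mainline income levy:
  56,000 Ft × 12% = 6,720 Ft
  22,000 Ft × 17% = 3,740 Ft
  8,500 Ft × 27% = 2,295 Ft
  → 12,755 Ft

12,755 Ft > 8,400 Ft, so the mainline income levy governs.

12,755 Ft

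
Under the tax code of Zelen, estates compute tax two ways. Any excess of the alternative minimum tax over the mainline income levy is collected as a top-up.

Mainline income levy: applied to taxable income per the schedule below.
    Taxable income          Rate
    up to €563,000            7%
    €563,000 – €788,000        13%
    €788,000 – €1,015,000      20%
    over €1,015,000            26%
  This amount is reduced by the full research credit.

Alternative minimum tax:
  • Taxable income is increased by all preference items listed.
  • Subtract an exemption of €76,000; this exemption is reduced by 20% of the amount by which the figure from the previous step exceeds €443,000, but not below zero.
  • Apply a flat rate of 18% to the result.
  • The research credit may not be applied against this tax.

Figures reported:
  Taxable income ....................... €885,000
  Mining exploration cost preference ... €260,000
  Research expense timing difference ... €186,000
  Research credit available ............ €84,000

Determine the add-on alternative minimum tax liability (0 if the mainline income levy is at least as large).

€235,520

Mainline income levy:
  €563,000 × 7% = €39,410
  €225,000 × 13% = €29,250
  €97,000 × 20% = €19,400
  → €88,060
  Less research credit €84,000 → €4,060

Alternative minimum tax:
  Adjusted income: €885,000 + €260,000 + €186,000 = €1,331,000
  Exemption: 20% × (€1,331,000 − €443,000) = €177,600 ≥ €76,000, so the exemption is fully phased out
  Base: €1,331,000 − €0 = €1,331,000
  €1,331,000 × 18% = €239,580

Excess of alternative minimum tax over mainline income levy: €239,580 − €4,060 = €235,520.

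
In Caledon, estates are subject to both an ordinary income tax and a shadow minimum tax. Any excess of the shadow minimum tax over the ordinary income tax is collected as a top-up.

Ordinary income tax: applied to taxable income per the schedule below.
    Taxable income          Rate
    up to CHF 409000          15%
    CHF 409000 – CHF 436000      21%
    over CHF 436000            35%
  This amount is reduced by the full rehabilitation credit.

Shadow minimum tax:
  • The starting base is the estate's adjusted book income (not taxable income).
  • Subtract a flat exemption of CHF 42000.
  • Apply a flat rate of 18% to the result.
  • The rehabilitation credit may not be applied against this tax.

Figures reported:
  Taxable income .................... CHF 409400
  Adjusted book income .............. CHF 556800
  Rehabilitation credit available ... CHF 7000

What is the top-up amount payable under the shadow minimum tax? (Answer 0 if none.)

Ordinary income tax:
  CHF 409000 × 15% = CHF 61350
  CHF 400 × 21% = CHF 84
  → CHF 61434
  Less rehabilitation credit CHF 7000 → CHF 54434

Shadow minimum tax:
  Base (adjusted book income): CHF 556800
  Less exemption CHF 42000 → base CHF 514800
  CHF 514800 × 18% = CHF 92664

Excess of shadow minimum tax over ordinary income tax: CHF 92664 − CHF 54434 = CHF 38230.

CHF 38230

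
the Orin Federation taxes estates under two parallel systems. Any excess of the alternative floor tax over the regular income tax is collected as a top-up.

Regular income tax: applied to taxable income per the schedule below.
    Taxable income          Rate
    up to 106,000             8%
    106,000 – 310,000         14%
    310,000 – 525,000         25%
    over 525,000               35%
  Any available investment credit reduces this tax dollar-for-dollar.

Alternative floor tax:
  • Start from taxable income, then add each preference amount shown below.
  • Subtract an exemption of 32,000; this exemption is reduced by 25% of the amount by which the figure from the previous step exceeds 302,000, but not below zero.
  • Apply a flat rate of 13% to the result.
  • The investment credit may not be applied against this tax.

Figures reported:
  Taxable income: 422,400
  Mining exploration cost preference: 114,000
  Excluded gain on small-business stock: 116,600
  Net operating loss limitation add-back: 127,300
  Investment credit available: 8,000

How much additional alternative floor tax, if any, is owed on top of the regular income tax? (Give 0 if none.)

Alternative floor tax:
  Adjusted income: 422,400 + 114,000 + 116,600 + 127,300 = 780,300
  Exemption: 25% × (780,300 − 302,000) = 119,575 ≥ 32,000, so the exemption is fully phased out
  Base: 780,300 − 0 = 780,300
  780,300 × 13% = 101,439

Regular income tax:
  106,000 × 8% = 8,480
  204,000 × 14% = 28,560
  112,400 × 25% = 28,100
  → 65,140
  Less investment credit 8,000 → 57,140

Excess of alternative floor tax over regular income tax: 101,439 − 57,140 = 44,299.

44,299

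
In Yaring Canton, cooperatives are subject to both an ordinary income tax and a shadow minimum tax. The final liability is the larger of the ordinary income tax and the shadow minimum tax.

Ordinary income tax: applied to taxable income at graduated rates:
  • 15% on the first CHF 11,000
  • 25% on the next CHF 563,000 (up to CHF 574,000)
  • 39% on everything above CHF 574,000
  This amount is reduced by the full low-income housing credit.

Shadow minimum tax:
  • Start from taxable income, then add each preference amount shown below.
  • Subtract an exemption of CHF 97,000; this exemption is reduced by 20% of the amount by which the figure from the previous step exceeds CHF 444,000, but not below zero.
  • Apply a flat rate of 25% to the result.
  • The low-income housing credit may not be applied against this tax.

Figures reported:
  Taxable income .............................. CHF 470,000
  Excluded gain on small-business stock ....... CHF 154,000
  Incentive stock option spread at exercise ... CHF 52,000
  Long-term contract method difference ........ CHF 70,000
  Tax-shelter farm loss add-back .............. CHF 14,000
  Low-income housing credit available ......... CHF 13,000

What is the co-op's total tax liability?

CHF 181,550

Shadow minimum tax:
  Adjusted income: CHF 470,000 + CHF 154,000 + CHF 52,000 + CHF 70,000 + CHF 14,000 = CHF 760,000
  Exemption: CHF 97,000 − 20% × (CHF 760,000 − CHF 444,000) = CHF 97,000 − CHF 63,200 = CHF 33,800
  Base: CHF 760,000 − CHF 33,800 = CHF 726,200
  CHF 726,200 × 25% = CHF 181,550

Ordinary income tax:
  CHF 11,000 × 15% = CHF 1,650
  CHF 459,000 × 25% = CHF 114,750
  → CHF 116,400
  Less low-income housing credit CHF 13,000 → CHF 103,400

CHF 181,550 > CHF 103,400, so the shadow minimum tax is the binding amount.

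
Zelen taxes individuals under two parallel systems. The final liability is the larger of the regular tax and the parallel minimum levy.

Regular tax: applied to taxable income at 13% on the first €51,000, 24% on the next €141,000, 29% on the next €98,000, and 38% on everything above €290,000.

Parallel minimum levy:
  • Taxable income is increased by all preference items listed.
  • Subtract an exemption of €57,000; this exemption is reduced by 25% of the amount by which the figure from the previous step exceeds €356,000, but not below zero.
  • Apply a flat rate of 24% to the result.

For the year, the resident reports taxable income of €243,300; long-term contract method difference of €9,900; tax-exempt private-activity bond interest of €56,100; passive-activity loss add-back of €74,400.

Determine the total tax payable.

€80,070

Regular tax:
  €51,000 × 13% = €6,630
  €141,000 × 24% = €33,840
  €51,300 × 29% = €14,877
  → €55,347

Parallel minimum levy:
  Adjusted income: €243,300 + €9,900 + €56,100 + €74,400 = €383,700
  Exemption: €57,000 − 25% × (€383,700 − €356,000) = €57,000 − €6,925 = €50,075
  Base: €383,700 − €50,075 = €333,625
  €333,625 × 24% = €80,070

€80,070 > €55,347, so the parallel minimum levy is the binding amount.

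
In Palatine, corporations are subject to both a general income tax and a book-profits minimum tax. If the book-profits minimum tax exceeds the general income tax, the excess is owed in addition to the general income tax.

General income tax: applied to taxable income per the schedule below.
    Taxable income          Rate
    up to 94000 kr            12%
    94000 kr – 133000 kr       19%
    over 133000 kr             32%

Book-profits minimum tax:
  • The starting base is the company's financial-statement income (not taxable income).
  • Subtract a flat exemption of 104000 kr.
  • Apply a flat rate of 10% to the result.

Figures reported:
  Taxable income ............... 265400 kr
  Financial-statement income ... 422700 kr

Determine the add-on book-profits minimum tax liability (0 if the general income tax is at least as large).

General income tax:
  94000 kr × 12% = 11280 kr
  39000 kr × 19% = 7410 kr
  132400 kr × 32% = 42368 kr
  → 61058 kr

Book-profits minimum tax:
  Base (financial-statement income): 422700 kr
  Less exemption 104000 kr → base 318700 kr
  318700 kr × 10% = 31870 kr

31870 kr ≤ 61058 kr, so no add-on is due.

0 kr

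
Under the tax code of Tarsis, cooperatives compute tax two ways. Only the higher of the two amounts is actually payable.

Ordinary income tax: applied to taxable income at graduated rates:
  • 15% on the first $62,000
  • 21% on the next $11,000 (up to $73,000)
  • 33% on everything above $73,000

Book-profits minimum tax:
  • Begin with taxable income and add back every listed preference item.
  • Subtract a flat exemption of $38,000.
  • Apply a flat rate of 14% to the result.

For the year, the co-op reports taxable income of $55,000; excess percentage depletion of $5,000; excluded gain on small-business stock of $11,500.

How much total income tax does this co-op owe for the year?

$8,250

Ordinary income tax:
  $55,000 × 15% = $8,250

Book-profits minimum tax:
  Adjusted income: $55,000 + $5,000 + $11,500 = $71,500
  Less exemption $38,000 → base $33,500
  $33,500 × 14% = $4,690

$8,250 > $4,690, so the ordinary income tax governs.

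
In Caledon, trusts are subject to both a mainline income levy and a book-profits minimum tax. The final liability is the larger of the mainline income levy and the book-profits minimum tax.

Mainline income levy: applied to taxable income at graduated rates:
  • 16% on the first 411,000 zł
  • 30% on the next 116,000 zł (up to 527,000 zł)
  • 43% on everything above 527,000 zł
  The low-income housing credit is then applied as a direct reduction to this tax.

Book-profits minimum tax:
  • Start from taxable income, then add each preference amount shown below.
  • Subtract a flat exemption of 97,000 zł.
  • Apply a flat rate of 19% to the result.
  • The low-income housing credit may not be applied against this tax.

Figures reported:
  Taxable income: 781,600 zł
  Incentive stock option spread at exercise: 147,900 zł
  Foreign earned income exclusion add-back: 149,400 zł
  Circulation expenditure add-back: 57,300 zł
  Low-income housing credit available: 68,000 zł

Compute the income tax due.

Mainline income levy:
  411,000 zł × 16% = 65,760 zł
  116,000 zł × 30% = 34,800 zł
  254,600 zł × 43% = 109,478 zł
  → 210,038 zł
  Less low-income housing credit 68,000 zł → 142,038 zł

Book-profits minimum tax:
  Adjusted income: 781,600 zł + 147,900 zł + 149,400 zł + 57,300 zł = 1,136,200 zł
  Less exemption 97,000 zł → base 1,039,200 zł
  1,039,200 zł × 19% = 197,448 zł

197,448 zł > 142,038 zł, so the book-profits minimum tax is the binding amount.

197,448 zł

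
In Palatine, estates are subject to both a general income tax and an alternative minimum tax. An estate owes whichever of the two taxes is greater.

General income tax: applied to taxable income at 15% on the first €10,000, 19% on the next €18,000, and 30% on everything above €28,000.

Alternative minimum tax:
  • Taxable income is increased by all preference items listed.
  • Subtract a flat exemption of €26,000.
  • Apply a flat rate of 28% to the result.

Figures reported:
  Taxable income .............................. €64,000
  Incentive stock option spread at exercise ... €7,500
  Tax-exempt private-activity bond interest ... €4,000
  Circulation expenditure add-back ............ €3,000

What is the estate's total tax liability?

Alternative minimum tax:
  Adjusted income: €64,000 + €7,500 + €4,000 + €3,000 = €78,500
  Less exemption €26,000 → base €52,500
  €52,500 × 28% = €14,700

General income tax:
  €10,000 × 15% = €1,500
  €18,000 × 19% = €3,420
  €36,000 × 30% = €10,800
  → €15,720

€15,720 > €14,700, so the general income tax governs.

€15,720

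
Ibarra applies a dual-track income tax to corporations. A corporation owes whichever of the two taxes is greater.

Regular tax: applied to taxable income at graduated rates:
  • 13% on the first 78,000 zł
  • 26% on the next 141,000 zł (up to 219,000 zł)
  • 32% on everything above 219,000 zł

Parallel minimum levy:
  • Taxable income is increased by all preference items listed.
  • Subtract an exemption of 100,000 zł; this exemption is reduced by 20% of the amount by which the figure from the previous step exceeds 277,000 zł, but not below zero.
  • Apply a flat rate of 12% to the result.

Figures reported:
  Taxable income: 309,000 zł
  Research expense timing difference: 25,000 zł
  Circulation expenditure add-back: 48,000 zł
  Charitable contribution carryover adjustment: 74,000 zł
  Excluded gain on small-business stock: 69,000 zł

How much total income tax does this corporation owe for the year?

Parallel minimum levy:
  Adjusted income: 309,000 zł + 25,000 zł + 48,000 zł + 74,000 zł + 69,000 zł = 525,000 zł
  Exemption: 100,000 zł − 20% × (525,000 zł − 277,000 zł) = 100,000 zł − 49,600 zł = 50,400 zł
  Base: 525,000 zł − 50,400 zł = 474,600 zł
  474,600 zł × 12% = 56,952 zł

Regular tax:
  78,000 zł × 13% = 10,140 zł
  141,000 zł × 26% = 36,660 zł
  90,000 zł × 32% = 28,800 zł
  → 75,600 zł

75,600 zł > 56,952 zł, so the regular tax governs.

75,600 zł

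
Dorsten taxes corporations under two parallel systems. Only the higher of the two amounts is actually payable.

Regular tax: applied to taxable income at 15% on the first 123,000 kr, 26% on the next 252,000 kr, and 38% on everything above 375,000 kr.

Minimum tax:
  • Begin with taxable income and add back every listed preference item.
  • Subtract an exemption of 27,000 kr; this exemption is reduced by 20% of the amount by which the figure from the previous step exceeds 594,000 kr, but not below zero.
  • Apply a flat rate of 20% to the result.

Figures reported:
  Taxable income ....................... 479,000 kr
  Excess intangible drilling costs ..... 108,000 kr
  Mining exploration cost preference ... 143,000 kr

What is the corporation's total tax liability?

146,000 kr

Minimum tax:
  Adjusted income: 479,000 kr + 108,000 kr + 143,000 kr = 730,000 kr
  Exemption: 20% × (730,000 kr − 594,000 kr) = 27,200 kr ≥ 27,000 kr, so the exemption is fully phased out
  Base: 730,000 kr − 0 kr = 730,000 kr
  730,000 kr × 20% = 146,000 kr

Regular tax:
  123,000 kr × 15% = 18,450 kr
  252,000 kr × 26% = 65,520 kr
  104,000 kr × 38% = 39,520 kr
  → 123,490 kr

146,000 kr > 123,490 kr, so the minimum tax is the binding amount.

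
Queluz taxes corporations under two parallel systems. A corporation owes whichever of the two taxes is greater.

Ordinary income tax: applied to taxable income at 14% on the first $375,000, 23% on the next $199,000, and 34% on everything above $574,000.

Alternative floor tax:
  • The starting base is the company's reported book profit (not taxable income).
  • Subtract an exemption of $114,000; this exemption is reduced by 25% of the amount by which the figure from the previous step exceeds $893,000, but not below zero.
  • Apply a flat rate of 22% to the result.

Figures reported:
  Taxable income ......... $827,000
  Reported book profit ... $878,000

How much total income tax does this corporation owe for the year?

Ordinary income tax:
  $375,000 × 14% = $52,500
  $199,000 × 23% = $45,770
  $253,000 × 34% = $86,020
  → $184,290

Alternative floor tax:
  Base (reported book profit): $878,000
  Exemption: $878,000 ≤ $893,000, so full $114,000 applies
  Base: $878,000 − $114,000 = $764,000
  $764,000 × 22% = $168,080

$184,290 > $168,080, so the ordinary income tax governs.

$184,290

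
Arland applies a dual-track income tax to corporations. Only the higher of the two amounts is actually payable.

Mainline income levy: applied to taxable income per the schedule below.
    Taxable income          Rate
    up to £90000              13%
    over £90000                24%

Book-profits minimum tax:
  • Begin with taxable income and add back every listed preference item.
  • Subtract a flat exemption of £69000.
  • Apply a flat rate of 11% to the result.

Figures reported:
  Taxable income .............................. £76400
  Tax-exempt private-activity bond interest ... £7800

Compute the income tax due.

Mainline income levy:
  £76400 × 13% = £9932

Book-profits minimum tax:
  Adjusted income: £76400 + £7800 = £84200
  Less exemption £69000 → base £15200
  £15200 × 11% = £1672

£9932 > £1672, so the mainline income levy governs.

£9932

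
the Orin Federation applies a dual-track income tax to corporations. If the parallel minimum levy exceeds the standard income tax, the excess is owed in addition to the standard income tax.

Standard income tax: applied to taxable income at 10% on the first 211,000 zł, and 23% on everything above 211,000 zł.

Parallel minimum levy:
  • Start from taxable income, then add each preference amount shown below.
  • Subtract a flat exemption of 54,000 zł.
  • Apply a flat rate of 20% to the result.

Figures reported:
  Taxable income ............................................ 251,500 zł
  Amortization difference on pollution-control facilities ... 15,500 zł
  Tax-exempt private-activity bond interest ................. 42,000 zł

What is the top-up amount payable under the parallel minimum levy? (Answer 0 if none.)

20,585 zł

Parallel minimum levy:
  Adjusted income: 251,500 zł + 15,500 zł + 42,000 zł = 309,000 zł
  Less exemption 54,000 zł → base 255,000 zł
  255,000 zł × 20% = 51,000 zł

Standard income tax:
  211,000 zł × 10% = 21,100 zł
  40,500 zł × 23% = 9,315 zł
  → 30,415 zł

Excess of parallel minimum levy over standard income tax: 51,000 zł − 30,415 zł = 20,585 zł.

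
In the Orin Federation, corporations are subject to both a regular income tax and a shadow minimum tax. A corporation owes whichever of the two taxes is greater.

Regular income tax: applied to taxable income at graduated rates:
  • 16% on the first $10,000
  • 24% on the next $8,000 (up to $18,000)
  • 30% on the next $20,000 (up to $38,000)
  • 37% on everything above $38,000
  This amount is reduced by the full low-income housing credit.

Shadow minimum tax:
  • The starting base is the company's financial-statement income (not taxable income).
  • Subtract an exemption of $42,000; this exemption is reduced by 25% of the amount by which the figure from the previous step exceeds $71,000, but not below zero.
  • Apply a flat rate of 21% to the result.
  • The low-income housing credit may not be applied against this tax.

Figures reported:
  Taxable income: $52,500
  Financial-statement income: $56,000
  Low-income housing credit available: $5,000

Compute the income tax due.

Regular income tax:
  $10,000 × 16% = $1,600
  $8,000 × 24% = $1,920
  $20,000 × 30% = $6,000
  $14,500 × 37% = $5,365
  → $14,885
  Less low-income housing credit $5,000 → $9,885

Shadow minimum tax:
  Base (financial-statement income): $56,000
  Exemption: $56,000 ≤ $71,000, so full $42,000 applies
  Base: $56,000 − $42,000 = $14,000
  $14,000 × 21% = $2,940

$9,885 > $2,940, so the regular income tax governs.

$9,885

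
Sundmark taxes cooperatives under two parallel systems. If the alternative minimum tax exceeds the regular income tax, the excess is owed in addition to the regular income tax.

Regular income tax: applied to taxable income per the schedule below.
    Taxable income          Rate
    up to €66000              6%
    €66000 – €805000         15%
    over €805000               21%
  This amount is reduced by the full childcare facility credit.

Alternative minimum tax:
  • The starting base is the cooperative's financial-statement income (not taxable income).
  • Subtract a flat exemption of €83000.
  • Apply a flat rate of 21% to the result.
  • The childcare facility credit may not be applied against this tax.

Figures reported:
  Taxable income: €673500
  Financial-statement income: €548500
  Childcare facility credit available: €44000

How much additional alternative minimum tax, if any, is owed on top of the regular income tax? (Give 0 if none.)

€46670

Alternative minimum tax:
  Base (financial-statement income): €548500
  Less exemption €83000 → base €465500
  €465500 × 21% = €97755

Regular income tax:
  €66000 × 6% = €3960
  €607500 × 15% = €91125
  → €95085
  Less childcare facility credit €44000 → €51085

Excess of alternative minimum tax over regular income tax: €97755 − €51085 = €46670.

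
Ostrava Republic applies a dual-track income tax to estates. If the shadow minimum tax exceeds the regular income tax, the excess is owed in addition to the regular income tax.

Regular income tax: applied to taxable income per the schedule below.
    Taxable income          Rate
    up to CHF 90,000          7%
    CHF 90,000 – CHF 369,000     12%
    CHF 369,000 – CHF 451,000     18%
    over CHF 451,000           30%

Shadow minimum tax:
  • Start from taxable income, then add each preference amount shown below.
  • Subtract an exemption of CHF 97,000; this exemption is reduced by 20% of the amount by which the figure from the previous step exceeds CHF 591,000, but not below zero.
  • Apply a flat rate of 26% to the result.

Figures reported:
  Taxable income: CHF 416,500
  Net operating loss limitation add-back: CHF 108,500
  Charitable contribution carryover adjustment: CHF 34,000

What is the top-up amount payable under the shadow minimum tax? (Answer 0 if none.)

Shadow minimum tax:
  Adjusted income: CHF 416,500 + CHF 108,500 + CHF 34,000 = CHF 559,000
  Exemption: CHF 559,000 ≤ CHF 591,000, so full CHF 97,000 applies
  Base: CHF 559,000 − CHF 97,000 = CHF 462,000
  CHF 462,000 × 26% = CHF 120,120

Regular income tax:
  CHF 90,000 × 7% = CHF 6,300
  CHF 279,000 × 12% = CHF 33,480
  CHF 47,500 × 18% = CHF 8,550
  → CHF 48,330

Excess of shadow minimum tax over regular income tax: CHF 120,120 − CHF 48,330 = CHF 71,790.

CHF 71,790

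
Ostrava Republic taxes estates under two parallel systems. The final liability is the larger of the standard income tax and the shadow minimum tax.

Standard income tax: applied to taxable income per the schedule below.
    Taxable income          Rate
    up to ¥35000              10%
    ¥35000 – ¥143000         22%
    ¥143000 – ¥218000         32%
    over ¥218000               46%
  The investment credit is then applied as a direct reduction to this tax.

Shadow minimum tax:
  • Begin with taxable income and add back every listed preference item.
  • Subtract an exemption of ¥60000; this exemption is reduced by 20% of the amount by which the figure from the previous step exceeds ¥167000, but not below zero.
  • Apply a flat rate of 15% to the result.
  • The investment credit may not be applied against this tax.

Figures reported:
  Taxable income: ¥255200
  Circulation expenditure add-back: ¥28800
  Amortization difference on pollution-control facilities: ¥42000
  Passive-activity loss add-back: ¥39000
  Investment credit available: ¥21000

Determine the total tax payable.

Standard income tax:
  ¥35000 × 10% = ¥3500
  ¥108000 × 22% = ¥23760
  ¥75000 × 32% = ¥24000
  ¥37200 × 46% = ¥17112
  → ¥68372
  Less investment credit ¥21000 → ¥47372

Shadow minimum tax:
  Adjusted income: ¥255200 + ¥28800 + ¥42000 + ¥39000 = ¥365000
  Exemption: ¥60000 − 20% × (¥365000 − ¥167000) = ¥60000 − ¥39600 = ¥20400
  Base: ¥365000 − ¥20400 = ¥344600
  ¥344600 × 15% = ¥51690

¥51690 > ¥47372, so the shadow minimum tax is the binding amount.

¥51690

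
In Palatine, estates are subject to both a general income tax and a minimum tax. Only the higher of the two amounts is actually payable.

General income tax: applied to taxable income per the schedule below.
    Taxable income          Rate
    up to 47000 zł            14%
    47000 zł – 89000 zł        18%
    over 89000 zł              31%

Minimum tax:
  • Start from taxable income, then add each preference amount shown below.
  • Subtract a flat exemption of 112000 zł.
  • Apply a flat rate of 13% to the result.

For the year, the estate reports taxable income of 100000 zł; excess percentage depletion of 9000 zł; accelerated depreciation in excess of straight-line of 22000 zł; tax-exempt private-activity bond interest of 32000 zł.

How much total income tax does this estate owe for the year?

17550 zł

Minimum tax:
  Adjusted income: 100000 zł + 9000 zł + 22000 zł + 32000 zł = 163000 zł
  Less exemption 112000 zł → base 51000 zł
  51000 zł × 13% = 6630 zł

General income tax:
  47000 zł × 14% = 6580 zł
  42000 zł × 18% = 7560 zł
  11000 zł × 31% = 3410 zł
  → 17550 zł

17550 zł > 6630 zł, so the general income tax governs.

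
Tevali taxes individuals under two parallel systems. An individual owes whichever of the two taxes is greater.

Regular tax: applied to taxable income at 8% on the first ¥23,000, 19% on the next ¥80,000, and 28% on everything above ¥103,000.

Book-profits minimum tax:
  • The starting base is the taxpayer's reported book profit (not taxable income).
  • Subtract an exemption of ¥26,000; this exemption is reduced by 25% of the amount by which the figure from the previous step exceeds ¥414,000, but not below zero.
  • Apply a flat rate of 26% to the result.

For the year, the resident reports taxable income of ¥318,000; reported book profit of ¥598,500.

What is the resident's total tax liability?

¥155,610

Regular tax:
  ¥23,000 × 8% = ¥1,840
  ¥80,000 × 19% = ¥15,200
  ¥215,000 × 28% = ¥60,200
  → ¥77,240

Book-profits minimum tax:
  Base (reported book profit): ¥598,500
  Exemption: 25% × (¥598,500 − ¥414,000) = ¥46,125 ≥ ¥26,000, so the exemption is fully phased out
  Base: ¥598,500 − ¥0 = ¥598,500
  ¥598,500 × 26% = ¥155,610

¥155,610 > ¥77,240, so the book-profits minimum tax is the binding amount.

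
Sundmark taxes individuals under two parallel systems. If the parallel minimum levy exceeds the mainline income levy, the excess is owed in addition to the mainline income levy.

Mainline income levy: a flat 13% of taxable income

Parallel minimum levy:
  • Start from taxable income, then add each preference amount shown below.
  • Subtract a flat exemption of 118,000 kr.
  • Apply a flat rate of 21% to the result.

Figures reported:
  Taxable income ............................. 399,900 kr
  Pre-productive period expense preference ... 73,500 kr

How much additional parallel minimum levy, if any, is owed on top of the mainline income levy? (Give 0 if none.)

22,647 kr

Mainline income levy:
  399,900 kr × 13% = 51,987 kr

Parallel minimum levy:
  Adjusted income: 399,900 kr + 73,500 kr = 473,400 kr
  Less exemption 118,000 kr → base 355,400 kr
  355,400 kr × 21% = 74,634 kr

Excess of parallel minimum levy over mainline income levy: 74,634 kr − 51,987 kr = 22,647 kr.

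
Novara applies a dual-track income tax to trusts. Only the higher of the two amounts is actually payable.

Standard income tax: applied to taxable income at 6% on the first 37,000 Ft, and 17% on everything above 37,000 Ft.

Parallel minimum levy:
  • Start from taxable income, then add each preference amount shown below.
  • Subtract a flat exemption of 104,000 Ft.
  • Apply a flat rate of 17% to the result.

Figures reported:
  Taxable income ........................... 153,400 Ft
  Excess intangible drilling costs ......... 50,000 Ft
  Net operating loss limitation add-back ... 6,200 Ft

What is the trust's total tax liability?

Standard income tax:
  37,000 Ft × 6% = 2,220 Ft
  116,400 Ft × 17% = 19,788 Ft
  → 22,008 Ft

Parallel minimum levy:
  Adjusted income: 153,400 Ft + 50,000 Ft + 6,200 Ft = 209,600 Ft
  Less exemption 104,000 Ft → base 105,600 Ft
  105,600 Ft × 17% = 17,952 Ft

22,008 Ft > 17,952 Ft, so the standard income tax governs.

22,008 Ft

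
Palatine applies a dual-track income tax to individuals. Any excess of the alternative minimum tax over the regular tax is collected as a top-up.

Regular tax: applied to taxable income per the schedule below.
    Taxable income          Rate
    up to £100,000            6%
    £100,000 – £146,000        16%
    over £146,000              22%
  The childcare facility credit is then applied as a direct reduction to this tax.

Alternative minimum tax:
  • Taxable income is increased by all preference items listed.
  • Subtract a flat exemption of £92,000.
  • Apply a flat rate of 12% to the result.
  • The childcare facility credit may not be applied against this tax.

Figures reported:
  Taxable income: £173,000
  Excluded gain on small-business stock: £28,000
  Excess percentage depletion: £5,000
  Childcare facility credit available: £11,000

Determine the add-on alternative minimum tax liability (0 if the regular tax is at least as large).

Alternative minimum tax:
  Adjusted income: £173,000 + £28,000 + £5,000 = £206,000
  Less exemption £92,000 → base £114,000
  £114,000 × 12% = £13,680

Regular tax:
  £100,000 × 6% = £6,000
  £46,000 × 16% = £7,360
  £27,000 × 22% = £5,940
  → £19,300
  Less childcare facility credit £11,000 → £8,300

Excess of alternative minimum tax over regular tax: £13,680 − £8,300 = £5,380.

£5,380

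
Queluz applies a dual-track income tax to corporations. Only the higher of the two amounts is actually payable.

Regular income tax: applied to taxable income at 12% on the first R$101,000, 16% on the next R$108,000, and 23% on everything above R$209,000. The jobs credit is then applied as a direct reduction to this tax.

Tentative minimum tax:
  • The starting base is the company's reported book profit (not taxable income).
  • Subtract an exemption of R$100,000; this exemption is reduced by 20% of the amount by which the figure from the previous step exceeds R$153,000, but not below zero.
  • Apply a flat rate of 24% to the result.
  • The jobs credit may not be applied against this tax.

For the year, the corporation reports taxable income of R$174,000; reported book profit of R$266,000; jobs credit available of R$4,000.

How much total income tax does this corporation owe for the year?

R$45,264

Regular income tax:
  R$101,000 × 12% = R$12,120
  R$73,000 × 16% = R$11,680
  → R$23,800
  Less jobs credit R$4,000 → R$19,800

Tentative minimum tax:
  Base (reported book profit): R$266,000
  Exemption: R$100,000 − 20% × (R$266,000 − R$153,000) = R$100,000 − R$22,600 = R$77,400
  Base: R$266,000 − R$77,400 = R$188,600
  R$188,600 × 24% = R$45,264

R$45,264 > R$19,800, so the tentative minimum tax is the binding amount.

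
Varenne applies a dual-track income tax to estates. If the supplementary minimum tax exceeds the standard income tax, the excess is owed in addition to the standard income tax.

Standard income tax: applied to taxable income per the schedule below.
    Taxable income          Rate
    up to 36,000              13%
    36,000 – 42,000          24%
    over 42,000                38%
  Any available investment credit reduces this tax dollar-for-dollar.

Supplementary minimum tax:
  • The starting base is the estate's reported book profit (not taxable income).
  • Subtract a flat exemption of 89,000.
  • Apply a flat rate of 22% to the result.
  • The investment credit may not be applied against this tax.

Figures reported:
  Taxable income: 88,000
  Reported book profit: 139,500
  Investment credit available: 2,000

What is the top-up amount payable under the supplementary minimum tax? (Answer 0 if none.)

Supplementary minimum tax:
  Base (reported book profit): 139,500
  Less exemption 89,000 → base 50,500
  50,500 × 22% = 11,110

Standard income tax:
  36,000 × 13% = 4,680
  6,000 × 24% = 1,440
  46,000 × 38% = 17,480
  → 23,600
  Less investment credit 2,000 → 21,600

11,110 ≤ 21,600, so no add-on is due.

0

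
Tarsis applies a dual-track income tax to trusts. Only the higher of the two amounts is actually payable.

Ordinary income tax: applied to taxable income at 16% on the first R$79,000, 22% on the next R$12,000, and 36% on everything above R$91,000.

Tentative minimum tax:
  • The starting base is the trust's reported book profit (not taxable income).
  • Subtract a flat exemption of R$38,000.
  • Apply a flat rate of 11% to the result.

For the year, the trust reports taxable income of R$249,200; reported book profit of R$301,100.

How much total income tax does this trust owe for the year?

R$72,232

Ordinary income tax:
  R$79,000 × 16% = R$12,640
  R$12,000 × 22% = R$2,640
  R$158,200 × 36% = R$56,952
  → R$72,232

Tentative minimum tax:
  Base (reported book profit): R$301,100
  Less exemption R$38,000 → base R$263,100
  R$263,100 × 11% = R$28,941

R$72,232 > R$28,941, so the ordinary income tax governs.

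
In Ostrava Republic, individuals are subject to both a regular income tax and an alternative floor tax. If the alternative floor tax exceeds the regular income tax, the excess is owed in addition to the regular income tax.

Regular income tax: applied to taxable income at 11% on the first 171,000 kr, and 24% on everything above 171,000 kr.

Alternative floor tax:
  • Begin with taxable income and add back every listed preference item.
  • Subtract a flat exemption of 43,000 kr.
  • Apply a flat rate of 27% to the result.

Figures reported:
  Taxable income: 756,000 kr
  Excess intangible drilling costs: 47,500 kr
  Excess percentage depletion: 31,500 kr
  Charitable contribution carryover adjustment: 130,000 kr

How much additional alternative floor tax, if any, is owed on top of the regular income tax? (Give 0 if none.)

89,730 kr

Alternative floor tax:
  Adjusted income: 756,000 kr + 47,500 kr + 31,500 kr + 130,000 kr = 965,000 kr
  Less exemption 43,000 kr → base 922,000 kr
  922,000 kr × 27% = 248,940 kr

Regular income tax:
  171,000 kr × 11% = 18,810 kr
  585,000 kr × 24% = 140,400 kr
  → 159,210 kr

Excess of alternative floor tax over regular income tax: 248,940 kr − 159,210 kr = 89,730 kr.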